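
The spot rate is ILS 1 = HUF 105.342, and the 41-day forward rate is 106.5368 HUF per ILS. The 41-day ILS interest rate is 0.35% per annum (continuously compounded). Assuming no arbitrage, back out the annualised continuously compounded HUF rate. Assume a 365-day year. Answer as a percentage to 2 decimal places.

10.39%

T = 41/365 years.
CIP gives F = S · g_HUF/g_ILS, so g_HUF/g_ILS = 106.5368/105.342 = 1.0113421.
The ILS side grows by e^(0.0035×41/365) = 1.0003932.
So the HUF growth factor = 1.0117398.
r = ln(1.0117398)/(41/365) = 0.103904 → 10.39%.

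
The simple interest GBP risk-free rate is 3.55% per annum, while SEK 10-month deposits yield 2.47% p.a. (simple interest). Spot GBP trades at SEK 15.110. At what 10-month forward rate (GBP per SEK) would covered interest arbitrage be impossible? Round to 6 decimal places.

0.066765

T = 10/12 years.
Growth of 1 SEK over T: 1 + 0.0247×10/12 = 1.0205833.
GBP accumulates by 1 + 0.0355×10/12 = 1.0295833.
Forward (SEK per GBP) = 15.11 × 1.0205833 / 1.0295833 = 14.97792.
Quoted the other way: 1/14.97792 = 0.066765 GBP per SEK.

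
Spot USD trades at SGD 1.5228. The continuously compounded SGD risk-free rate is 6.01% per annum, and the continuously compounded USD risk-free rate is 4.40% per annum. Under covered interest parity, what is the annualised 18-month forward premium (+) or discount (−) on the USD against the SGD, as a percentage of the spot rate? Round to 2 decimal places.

+1.63%

T = 18/12 years.
CIP forward (SGD per USD) = 1.5228 × 1.0943384/1.0682267 = 1.5600233.
Annualised premium = (F − S)/S × (1/T) = (1.5600233 − 1.5228)/1.5228 ÷ (18/12) = 1.63%.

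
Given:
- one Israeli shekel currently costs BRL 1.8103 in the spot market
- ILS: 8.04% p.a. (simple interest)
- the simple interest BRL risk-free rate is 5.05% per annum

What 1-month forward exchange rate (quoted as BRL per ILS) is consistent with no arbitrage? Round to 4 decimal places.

T = 1/12 years.
Growth of 1 BRL over T: 1 + 0.0505×1/12 = 1.0042083.
ILS accumulates by 1 + 0.0804×1/12 = 1.006700.
CIP: F = S · (grow BRL)/(grow ILS) = 1.8103 × 1.0042083/1.006700 = 1.805819 BRL per ILS.

1.8058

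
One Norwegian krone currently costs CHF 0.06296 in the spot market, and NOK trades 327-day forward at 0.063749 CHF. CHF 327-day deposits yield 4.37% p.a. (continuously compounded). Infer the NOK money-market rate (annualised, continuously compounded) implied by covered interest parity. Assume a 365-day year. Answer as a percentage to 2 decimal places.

T = 327/365 years.
By CIP, F/S equals the CHF-to-NOK growth ratio: 0.063749/0.06296 = 1.0125318.
CHF growth factor: e^(0.0437×327/365) = 1.0399269.
That pins the NOK growth at 1.027056.
r = ln(1.027056)/(327/365) = 0.029799 → 2.98%.

2.98%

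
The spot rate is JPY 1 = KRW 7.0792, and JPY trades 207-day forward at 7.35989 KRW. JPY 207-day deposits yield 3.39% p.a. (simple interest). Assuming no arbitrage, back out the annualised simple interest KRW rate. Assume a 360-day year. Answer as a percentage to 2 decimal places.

T = 207/360 years.
F/S = 7.35989/7.0792 = 1.0396500 = (growth of KRW) / (growth of JPY).
JPY growth factor: 1 + 0.0339×207/360 = 1.0194925.
That pins the KRW growth at 1.0599154.
(1.0599154 − 1)/T = 0.104201, i.e. 10.42%.

10.42%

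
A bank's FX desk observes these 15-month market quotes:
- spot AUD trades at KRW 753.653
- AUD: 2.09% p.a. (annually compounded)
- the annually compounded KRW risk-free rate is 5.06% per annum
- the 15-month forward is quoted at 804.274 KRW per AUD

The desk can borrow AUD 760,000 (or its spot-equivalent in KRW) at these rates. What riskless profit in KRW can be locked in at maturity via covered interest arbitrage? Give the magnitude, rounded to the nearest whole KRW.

T = 15/12 years.
Route A — deposit AUD, sell forward: 760,000 × 1.02619289817 × 804.274 = KRW 627,258,602.91.
Route B — convert at spot, deposit KRW: 760,000 × 753.653 × 1.06364510455 = KRW 609,230,686.22.
The quoted forward overvalues AUD, so borrow KRW, buy AUD at spot, deposit the AUD at 2.09%, and sell the proceeds forward at 804.274.
Arbitrage profit = |627,258,602.91 − 609,230,686.22| = KRW 18,027,917.

KRW 18,027,917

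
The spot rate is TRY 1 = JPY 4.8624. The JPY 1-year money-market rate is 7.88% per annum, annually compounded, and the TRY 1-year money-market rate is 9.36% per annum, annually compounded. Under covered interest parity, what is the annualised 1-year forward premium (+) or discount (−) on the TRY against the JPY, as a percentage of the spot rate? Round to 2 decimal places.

T = 1 year.
CIP forward (JPY per TRY) = 4.8624 × 1.078800/1.093600 = 4.7965958.
(F − S)/S ÷ T = (4.7965958 − 4.8624)/4.8624/1 = -0.013533 → -1.35%.

-1.35%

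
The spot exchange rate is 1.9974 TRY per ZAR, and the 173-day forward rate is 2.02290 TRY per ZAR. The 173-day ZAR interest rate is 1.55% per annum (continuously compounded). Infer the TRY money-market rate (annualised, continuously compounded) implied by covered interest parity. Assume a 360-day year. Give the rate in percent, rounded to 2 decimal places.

4.19%

T = 173/360 years.
By CIP, F/S equals the TRY-to-ZAR growth ratio: 2.0229/1.9974 = 1.0127666.
The ZAR side grows by e^(0.0155×173/360) = 1.0074764.
Hence g_TRY = 1.0203384.
r = ln(1.0203384)/(173/360) = 0.041898 → 4.19%.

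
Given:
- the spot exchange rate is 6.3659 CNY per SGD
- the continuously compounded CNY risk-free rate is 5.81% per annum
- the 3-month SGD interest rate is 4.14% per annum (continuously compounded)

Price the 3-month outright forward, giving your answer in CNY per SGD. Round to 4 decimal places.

T = 3/12 years.
Growth of 1 CNY over T: e^(0.0581×3/12) = 1.014631.
SGD accumulates by e^(0.0414×3/12) = 1.0104037.
So F = 6.3659 × 1.014631 / 1.0104037 = 6.392533 (CNY/SGD).

6.3925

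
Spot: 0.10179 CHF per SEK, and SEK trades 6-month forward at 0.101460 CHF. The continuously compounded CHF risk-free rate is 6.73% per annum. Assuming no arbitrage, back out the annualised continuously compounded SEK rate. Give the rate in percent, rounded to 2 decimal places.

7.38%

T = 6/12 years.
By CIP, F/S equals the CHF-to-SEK growth ratio: 0.10146/0.10179 = 0.9967580.
The CHF side grows by e^(0.0673×6/12) = 1.0342226.
So the SEK growth factor = 1.0375865.
Take logs: ln 1.0375865 / (6/12) = 0.073795, so 7.38%.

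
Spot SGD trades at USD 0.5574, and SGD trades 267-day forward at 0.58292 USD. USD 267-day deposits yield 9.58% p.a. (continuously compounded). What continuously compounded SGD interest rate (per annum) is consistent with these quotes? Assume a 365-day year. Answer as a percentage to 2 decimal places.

3.46%

T = 267/365 years.
By CIP, F/S equals the USD-to-SGD growth ratio: 0.58292/0.5574 = 1.0457840.
USD growth factor: e^(0.0958×267/365) = 1.0725922.
That pins the SGD growth at 1.0256345.
r = ln(1.0256345)/(267/365) = 0.034602 → 3.46%.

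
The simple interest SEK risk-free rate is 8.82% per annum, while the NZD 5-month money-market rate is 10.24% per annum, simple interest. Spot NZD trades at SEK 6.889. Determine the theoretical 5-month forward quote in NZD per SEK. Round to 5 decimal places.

T = 5/12 years.
SEK growth factor: 1 + 0.0882×5/12 = 1.036750.
NZD accumulates by 1 + 0.1024×5/12 = 1.0426667.
So F = 6.889 × 1.036750 / 1.0426667 = 6.849908 (SEK/NZD).
Invert for NZD per SEK: 1 / 6.849908 = 0.14599.

0.14599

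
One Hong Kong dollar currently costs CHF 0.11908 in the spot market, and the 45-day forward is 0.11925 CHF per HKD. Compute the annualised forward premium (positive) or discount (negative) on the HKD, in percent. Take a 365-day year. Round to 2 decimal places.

+1.16%

T = 45/365 years.
Period premium: (0.11925 − 0.11908)/0.11908 = 0.0014276.
Per annum: 0.0014276 / (45/365) = 0.011579 = 1.16%.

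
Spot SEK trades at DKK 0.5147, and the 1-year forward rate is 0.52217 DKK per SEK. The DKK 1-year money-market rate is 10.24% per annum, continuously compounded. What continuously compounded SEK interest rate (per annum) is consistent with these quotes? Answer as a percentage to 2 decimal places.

T = 1 year.
F/S = 0.52217/0.5147 = 1.0145133 = (growth of DKK) / (growth of SEK).
The DKK side grows by e^(0.1024×1) = 1.1078265.
That pins the SEK growth at 1.0919783.
Take logs: ln 1.0919783 / 1 = 0.087991, so 8.80%.

8.80%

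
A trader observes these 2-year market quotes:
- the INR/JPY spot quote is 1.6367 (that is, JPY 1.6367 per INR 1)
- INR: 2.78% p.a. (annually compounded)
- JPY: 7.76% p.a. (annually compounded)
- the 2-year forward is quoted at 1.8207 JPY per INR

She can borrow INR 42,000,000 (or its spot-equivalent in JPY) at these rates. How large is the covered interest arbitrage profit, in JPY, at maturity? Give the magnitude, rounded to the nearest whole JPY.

JPY 956,188

T = 2 years.
Invest the INR and cover forward: 42,000,000 × 1.05637284 × 1.8207 = JPY 80,780,197.25.
Convert at spot and invest in JPY: 42,000,000 × 1.6367 × 1.16122176 = JPY 79,824,009.49.
The quoted forward overvalues INR, so borrow JPY, buy INR at spot, deposit the INR at 2.78%, and sell the proceeds forward at 1.8207.
Profit = 80,780,197.25 − 79,824,009.49 = JPY 956,188.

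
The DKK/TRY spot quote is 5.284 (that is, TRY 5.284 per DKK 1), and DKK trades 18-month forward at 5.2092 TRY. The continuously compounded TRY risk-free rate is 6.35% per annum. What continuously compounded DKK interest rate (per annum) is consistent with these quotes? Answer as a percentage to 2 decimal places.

T = 18/12 years.
F/S = 5.2092/5.284 = 0.9858441 = (growth of TRY) / (growth of DKK).
The TRY side grows by e^(0.0635×18/12) = 1.0999338.
Hence g_DKK = 1.1157279.
Take logs: ln 1.1157279 / (18/12) = 0.073005, so 7.30%.

7.30%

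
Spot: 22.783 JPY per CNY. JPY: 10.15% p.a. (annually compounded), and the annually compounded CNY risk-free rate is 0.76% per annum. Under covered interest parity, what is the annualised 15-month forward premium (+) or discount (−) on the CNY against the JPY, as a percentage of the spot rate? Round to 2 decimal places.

+9.43%

T = 15/12 years.
CIP forward (JPY per CNY) = 22.783 × 1.1284456/1.009509 = 25.467208.
Annualised premium = (F − S)/S × (1/T) = (25.467208 − 22.783)/22.783 ÷ (15/12) = 9.43%.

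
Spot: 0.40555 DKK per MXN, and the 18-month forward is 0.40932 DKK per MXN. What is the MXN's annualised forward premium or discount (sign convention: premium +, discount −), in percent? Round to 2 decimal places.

+0.62%

T = 18/12 years.
MXN trades forward at +0.92960% vs spot over the period.
Per annum: 0.0092960 / (18/12) = 0.006197 = 0.62%.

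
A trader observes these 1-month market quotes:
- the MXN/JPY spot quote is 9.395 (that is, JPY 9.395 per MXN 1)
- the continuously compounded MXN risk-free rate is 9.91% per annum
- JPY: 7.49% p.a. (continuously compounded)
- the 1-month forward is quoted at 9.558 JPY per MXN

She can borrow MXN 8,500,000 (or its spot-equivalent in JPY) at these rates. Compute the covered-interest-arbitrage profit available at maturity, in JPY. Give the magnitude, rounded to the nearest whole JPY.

JPY 1,559,207

T = 1/12 years.
Route A — deposit MXN, sell forward: 8,500,000 × 1.0082925274 × 9.558 = JPY 81,916,709.80.
Route B — convert at spot, deposit JPY: 8,500,000 × 9.395 × 1.0062611865 = JPY 80,357,502.70.
The quoted forward overvalues MXN, so borrow JPY, buy MXN at spot, deposit the MXN at 9.91%, and sell the proceeds forward at 9.558.
The gap between the two covered legs is JPY 1,559,207.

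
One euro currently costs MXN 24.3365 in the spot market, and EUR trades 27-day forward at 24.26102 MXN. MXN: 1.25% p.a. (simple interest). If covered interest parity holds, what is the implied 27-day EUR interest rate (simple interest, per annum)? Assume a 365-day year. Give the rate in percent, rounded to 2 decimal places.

5.46%

T = 27/365 years.
CIP gives F = S · g_MXN/g_EUR, so g_MXN/g_EUR = 24.26102/24.3365 = 0.9968985.
MXN growth factor: 1 + 0.0125×27/365 = 1.0009247.
Hence g_EUR = 1.0040387.
r = (1.0040387 − 1)/(27/365) = 0.054597 → 5.46%.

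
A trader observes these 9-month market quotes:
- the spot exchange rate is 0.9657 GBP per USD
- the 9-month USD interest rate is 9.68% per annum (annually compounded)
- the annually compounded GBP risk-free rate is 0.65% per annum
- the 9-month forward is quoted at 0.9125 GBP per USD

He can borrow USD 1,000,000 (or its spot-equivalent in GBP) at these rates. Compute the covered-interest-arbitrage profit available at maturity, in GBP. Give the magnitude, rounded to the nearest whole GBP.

GBP 7,573

T = 9/12 years.
Keep in USD, deliver into the forward: 1,000,000·1.07175516·0.9125 = GBP 977,976.58.
Swap to GBP now, deposit: 1,000,000·0.9657·1.00487105 = GBP 970,403.97.
The quoted forward overvalues USD, so borrow GBP, buy USD at spot, deposit the USD at 9.68%, and sell the proceeds forward at 0.9125.
Arbitrage profit = |977,976.58 − 970,403.97| = GBP 7,573.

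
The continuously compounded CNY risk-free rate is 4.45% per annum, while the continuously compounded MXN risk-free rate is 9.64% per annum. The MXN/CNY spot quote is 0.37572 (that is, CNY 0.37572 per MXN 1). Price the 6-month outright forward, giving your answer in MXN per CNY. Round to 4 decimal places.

2.7315

T = 6/12 years.
CNY accumulates by e^(0.0445×6/12) = 1.0224994.
MXN growth factor: e^(0.0964×6/12) = 1.0493805.
Forward (CNY per MXN) = 0.37572 × 1.0224994 / 1.0493805 = 0.3660955.
Invert for MXN per CNY: 1 / 0.3660955 = 2.7315.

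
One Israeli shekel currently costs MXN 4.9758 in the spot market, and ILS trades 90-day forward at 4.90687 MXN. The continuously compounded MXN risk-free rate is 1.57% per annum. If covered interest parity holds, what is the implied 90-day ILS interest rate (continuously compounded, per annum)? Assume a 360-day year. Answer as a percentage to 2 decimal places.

T = 90/360 years.
F/S = 4.90687/4.9758 = 0.9861470 = (growth of MXN) / (growth of ILS).
MXN growth factor: e^(0.0157×90/360) = 1.0039327.
Hence g_ILS = 1.0180355.
Take logs: ln 1.0180355 / (90/360) = 0.071499, so 7.15%.

7.15%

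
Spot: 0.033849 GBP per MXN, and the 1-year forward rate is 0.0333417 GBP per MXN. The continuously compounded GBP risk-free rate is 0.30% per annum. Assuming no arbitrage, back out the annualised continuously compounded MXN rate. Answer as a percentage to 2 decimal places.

T = 1 year.
F/S = 0.0333417/0.033849 = 0.9850129 = (growth of GBP) / (growth of MXN).
GBP growth factor: e^(0.0030×1) = 1.0030045.
That pins the MXN growth at 1.0182653.
Take logs: ln 1.0182653 / 1 = 0.018100, so 1.81%.

1.81%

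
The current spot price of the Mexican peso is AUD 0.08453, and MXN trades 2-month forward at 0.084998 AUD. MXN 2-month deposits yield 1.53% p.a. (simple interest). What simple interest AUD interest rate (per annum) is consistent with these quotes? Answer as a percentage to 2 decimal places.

T = 2/12 years.
CIP gives F = S · g_AUD/g_MXN, so g_AUD/g_MXN = 0.084998/0.08453 = 1.0055365.
The MXN side grows by 1 + 0.0153×2/12 = 1.002550.
That pins the AUD growth at 1.0081006.
(1.0081006 − 1)/T = 0.048604, i.e. 4.86%.

4.86%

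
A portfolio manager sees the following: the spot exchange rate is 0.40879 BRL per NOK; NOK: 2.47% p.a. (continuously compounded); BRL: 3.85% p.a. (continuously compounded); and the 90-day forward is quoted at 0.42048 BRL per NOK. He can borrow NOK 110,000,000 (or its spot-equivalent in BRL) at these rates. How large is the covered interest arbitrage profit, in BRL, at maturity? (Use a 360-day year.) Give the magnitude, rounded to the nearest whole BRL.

T = 90/360 years.
Invest the NOK and cover forward: 110,000,000 × 1.0061941046 × 0.42048 = BRL 46,539,294.68.
Convert at spot and invest in BRL: 110,000,000 × 0.40879 × 1.0096714693 = BRL 45,401,795.99.
The quoted forward overvalues NOK, so borrow BRL, buy NOK at spot, deposit the NOK at 2.47%, and sell the proceeds forward at 0.42048.
The gap between the two covered legs is BRL 1,137,499.

BRL 1,137,499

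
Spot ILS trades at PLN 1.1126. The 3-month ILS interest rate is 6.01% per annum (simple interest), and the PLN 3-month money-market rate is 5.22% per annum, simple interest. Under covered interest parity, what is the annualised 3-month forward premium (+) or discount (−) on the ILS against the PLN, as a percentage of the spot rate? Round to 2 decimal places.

T = 3/12 years.
F = S · g_PLN/g_ILS = 1.1126 × 1.013050/1.015025 = 1.1104351.
Annualised premium = (F − S)/S × (1/T) = (1.1104351 − 1.1126)/1.1126 ÷ (3/12) = -0.78%.

-0.78%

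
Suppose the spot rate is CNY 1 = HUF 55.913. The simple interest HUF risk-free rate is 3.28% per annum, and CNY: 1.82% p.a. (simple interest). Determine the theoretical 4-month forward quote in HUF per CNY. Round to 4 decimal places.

56.1835

T = 4/12 years.
HUF accumulates by 1 + 0.0328×4/12 = 1.01093333.
CNY accumulates by 1 + 0.0182×4/12 = 1.00606667.
So F = 55.913 × 1.01093333 / 1.00606667 = 56.183469 (HUF/CNY).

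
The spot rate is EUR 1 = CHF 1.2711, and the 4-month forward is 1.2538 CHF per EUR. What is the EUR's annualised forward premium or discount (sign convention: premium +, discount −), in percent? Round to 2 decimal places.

-4.08%

T = 4/12 years.
(F − S)/S = (1.2538 − 1.2711)/1.2711 = -0.0136103.
Per annum: -0.0136103 / (4/12) = -0.040831 = -4.08%.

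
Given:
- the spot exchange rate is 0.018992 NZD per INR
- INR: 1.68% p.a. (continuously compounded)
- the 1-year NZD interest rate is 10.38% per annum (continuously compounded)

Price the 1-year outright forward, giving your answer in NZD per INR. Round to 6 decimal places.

0.020718

T = 1 year.
NZD accumulates by e^(0.1038×1) = 1.1093786.
INR accumulates by e^(0.0168×1) = 1.0169419.
CIP: F = S · (grow NZD)/(grow INR) = 0.018992 × 1.1093786/1.0169419 = 0.02071831 NZD per INR.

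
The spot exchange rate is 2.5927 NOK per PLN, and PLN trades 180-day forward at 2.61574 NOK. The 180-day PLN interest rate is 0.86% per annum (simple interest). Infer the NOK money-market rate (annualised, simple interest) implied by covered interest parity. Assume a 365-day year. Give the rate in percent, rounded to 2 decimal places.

T = 180/365 years.
CIP gives F = S · g_NOK/g_PLN, so g_NOK/g_PLN = 2.61574/2.5927 = 1.0088865.
PLN growth factor: 1 + 0.0086×180/365 = 1.0042411.
So the NOK growth factor = 1.0131653.
r = (1.0131653 − 1)/(180/365) = 0.026696 → 2.67%.

2.67%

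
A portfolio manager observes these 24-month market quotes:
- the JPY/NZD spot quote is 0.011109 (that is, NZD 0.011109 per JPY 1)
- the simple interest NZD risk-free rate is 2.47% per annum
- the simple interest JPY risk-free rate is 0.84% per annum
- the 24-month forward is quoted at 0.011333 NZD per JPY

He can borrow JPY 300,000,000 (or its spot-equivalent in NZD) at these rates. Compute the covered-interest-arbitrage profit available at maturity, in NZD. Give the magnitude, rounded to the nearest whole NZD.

NZD 40,317

T = 2 years.
Route A — deposit JPY, sell forward: 300,000,000 × 1.016800 × 0.011333 = NZD 3,457,018.32.
Route B — convert at spot, deposit NZD: 300,000,000 × 0.011109 × 1.049400 = NZD 3,497,335.38.
The quoted forward undervalues JPY, so borrow JPY, convert to NZD at spot, deposit the NZD at 2.47%, and buy JPY forward at 0.011333 to cover the loan.
Profit = 3,497,335.38 − 3,457,018.32 = NZD 40,317.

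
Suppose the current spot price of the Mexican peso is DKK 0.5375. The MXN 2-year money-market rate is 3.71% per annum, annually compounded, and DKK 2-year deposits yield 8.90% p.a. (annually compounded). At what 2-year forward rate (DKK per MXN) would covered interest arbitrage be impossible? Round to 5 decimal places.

0.59264

T = 2 years.
Growth of 1 DKK over T: (1 + 0.0890)^2 = 1.185921.
MXN growth factor: (1 + 0.0371)^2 = 1.0755764.
Forward (DKK per MXN) = 0.5375 × 1.185921 / 1.0755764 = 0.5926427.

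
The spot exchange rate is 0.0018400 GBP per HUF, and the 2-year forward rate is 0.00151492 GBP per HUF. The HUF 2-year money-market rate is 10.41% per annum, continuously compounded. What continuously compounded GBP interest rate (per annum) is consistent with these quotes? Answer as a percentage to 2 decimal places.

0.69%

T = 2 years.
By CIP, F/S equals the GBP-to-HUF growth ratio: 0.00151492/0.00184 = 0.8233261.
HUF growth factor: e^(0.1041×2) = 1.2314594.
Hence g_GBP = 1.0138927.
Take logs: ln 1.0138927 / 2 = 0.006899, so 0.69%.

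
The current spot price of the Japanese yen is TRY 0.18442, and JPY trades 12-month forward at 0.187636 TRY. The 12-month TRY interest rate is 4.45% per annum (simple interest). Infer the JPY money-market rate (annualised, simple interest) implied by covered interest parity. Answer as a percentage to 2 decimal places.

T = 1 year.
By CIP, F/S equals the TRY-to-JPY growth ratio: 0.187636/0.18442 = 1.0174385.
The TRY side grows by 1 + 0.0445×1 = 1.044500.
Hence g_JPY = 1.0265977.
r = (1.0265977 − 1)/1 = 0.026598 → 2.66%.

2.66%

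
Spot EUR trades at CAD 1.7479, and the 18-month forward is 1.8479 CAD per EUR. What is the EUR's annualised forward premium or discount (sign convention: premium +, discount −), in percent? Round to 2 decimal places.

T = 18/12 years.
(F − S)/S = (1.8479 − 1.7479)/1.7479 = 0.0572115.
×(1/T) gives 3.81% p.a.

+3.81%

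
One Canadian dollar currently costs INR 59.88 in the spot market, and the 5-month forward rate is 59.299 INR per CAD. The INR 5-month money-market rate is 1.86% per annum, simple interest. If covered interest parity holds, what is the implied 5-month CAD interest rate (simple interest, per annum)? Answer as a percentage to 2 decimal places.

4.23%

T = 5/12 years.
By CIP, F/S equals the INR-to-CAD growth ratio: 59.299/59.88 = 0.9902973.
The INR side grows by 1 + 0.0186×5/12 = 1.007750.
That pins the CAD growth at 1.0176237.
(1.0176237 − 1)/T = 0.042297, i.e. 4.23%.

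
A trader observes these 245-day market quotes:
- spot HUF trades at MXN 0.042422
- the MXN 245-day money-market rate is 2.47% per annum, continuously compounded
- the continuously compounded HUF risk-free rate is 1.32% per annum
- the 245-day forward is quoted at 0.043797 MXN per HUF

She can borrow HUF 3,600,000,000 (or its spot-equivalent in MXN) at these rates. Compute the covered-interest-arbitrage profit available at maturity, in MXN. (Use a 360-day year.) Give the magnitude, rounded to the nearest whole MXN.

T = 245/360 years.
Keep in HUF, deliver into the forward: 3,600,000,000·1.00902380457·0.043797 = MXN 159,091,976.05.
Swap to MXN now, deposit: 3,600,000,000·0.042422·1.01695180059 = MXN 155,308,065.42.
The quoted forward overvalues HUF, so borrow MXN, buy HUF at spot, deposit the HUF at 1.32%, and sell the proceeds forward at 0.043797.
Arbitrage profit = |159,091,976.05 − 155,308,065.42| = MXN 3,783,911.

MXN 3,783,911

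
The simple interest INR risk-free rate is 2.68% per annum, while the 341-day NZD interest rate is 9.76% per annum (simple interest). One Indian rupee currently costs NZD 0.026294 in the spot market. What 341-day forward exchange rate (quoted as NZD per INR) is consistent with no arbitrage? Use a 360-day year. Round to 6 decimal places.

0.028014

T = 341/360 years.
NZD accumulates by 1 + 0.0976×341/360 = 1.0924489.
INR growth factor: 1 + 0.0268×341/360 = 1.0253856.
Forward (NZD per INR) = 0.026294 × 1.0924489 / 1.0253856 = 0.02801371.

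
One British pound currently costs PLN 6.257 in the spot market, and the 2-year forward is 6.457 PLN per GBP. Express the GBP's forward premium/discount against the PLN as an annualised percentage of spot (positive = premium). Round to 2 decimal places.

T = 2 years.
(F − S)/S = (6.457 − 6.257)/6.257 = 0.0319642.
Per annum: 0.0319642 / 2 = 0.015982 = 1.60%.

+1.60%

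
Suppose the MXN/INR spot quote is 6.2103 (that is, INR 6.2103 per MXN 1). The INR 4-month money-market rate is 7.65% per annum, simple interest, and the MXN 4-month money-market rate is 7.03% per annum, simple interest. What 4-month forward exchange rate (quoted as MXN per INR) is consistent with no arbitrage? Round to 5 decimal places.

T = 4/12 years.
INR growth factor: 1 + 0.0765×4/12 = 1.025500.
Growth of 1 MXN over T: 1 + 0.0703×4/12 = 1.0234333.
Forward (INR per MXN) = 6.2103 × 1.025500 / 1.0234333 = 6.222841.
Quoted the other way: 1/6.222841 = 0.16070 MXN per INR.

0.16070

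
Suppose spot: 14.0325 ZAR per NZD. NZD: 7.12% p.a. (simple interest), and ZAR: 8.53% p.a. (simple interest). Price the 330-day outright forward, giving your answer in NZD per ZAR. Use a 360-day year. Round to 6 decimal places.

0.070409

T = 330/360 years.
ZAR growth factor: 1 + 0.0853×330/360 = 1.0781917.
NZD accumulates by 1 + 0.0712×330/360 = 1.0652667.
So F = 14.0325 × 1.0781917 / 1.0652667 = 14.20276 (ZAR/NZD).
Quoted the other way: 1/14.20276 = 0.070409 NZD per ZAR.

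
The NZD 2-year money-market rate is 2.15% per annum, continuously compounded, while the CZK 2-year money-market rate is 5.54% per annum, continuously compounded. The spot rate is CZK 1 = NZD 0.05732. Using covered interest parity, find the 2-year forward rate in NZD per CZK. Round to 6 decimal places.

T = 2 years.
NZD growth factor: e^(0.0215×2) = 1.0439379.
Growth of 1 CZK over T: e^(0.0554×2) = 1.1171715.
Forward (NZD per CZK) = 0.05732 × 1.0439379 / 1.1171715 = 0.05356252.

0.053563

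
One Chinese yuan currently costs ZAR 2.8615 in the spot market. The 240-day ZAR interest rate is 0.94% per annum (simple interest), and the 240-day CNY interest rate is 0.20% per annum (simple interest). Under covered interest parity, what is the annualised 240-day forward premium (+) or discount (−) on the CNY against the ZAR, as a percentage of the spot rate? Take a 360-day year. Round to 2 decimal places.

+0.74%

T = 240/360 years.
F = S · g_ZAR/g_CNY = 2.8615 × 1.0062667/1.0013333 = 2.8755981.
(F − S)/S ÷ T = (2.8755981 − 2.8615)/2.8615/(240/360) = 0.007390 → 0.74%.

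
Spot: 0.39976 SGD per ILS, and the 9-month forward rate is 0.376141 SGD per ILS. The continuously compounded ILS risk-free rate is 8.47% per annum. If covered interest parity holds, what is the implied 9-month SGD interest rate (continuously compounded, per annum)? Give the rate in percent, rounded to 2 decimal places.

T = 9/12 years.
CIP gives F = S · g_SGD/g_ILS, so g_SGD/g_ILS = 0.376141/0.39976 = 0.9409171.
ILS growth factor: e^(0.0847×9/12) = 1.0655861.
So the SGD growth factor = 1.0026282.
r = ln(1.0026282)/(9/12) = 0.003500 → 0.35%.

0.35%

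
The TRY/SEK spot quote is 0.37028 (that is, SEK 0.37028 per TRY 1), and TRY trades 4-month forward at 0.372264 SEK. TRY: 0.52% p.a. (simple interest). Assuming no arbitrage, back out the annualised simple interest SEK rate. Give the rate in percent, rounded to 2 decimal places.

T = 4/12 years.
By CIP, F/S equals the SEK-to-TRY growth ratio: 0.372264/0.37028 = 1.0053581.
The TRY side grows by 1 + 0.0052×4/12 = 1.0017333.
That pins the SEK growth at 1.0071007.
r = (1.0071007 − 1)/(4/12) = 0.021302 → 2.13%.

2.13%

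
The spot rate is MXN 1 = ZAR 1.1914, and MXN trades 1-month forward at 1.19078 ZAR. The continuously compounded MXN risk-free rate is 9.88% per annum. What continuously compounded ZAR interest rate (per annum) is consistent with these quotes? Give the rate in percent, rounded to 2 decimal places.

T = 1/12 years.
CIP gives F = S · g_ZAR/g_MXN, so g_ZAR/g_MXN = 1.19078/1.1914 = 0.9994796.
MXN growth factor: e^(0.0988×1/12) = 1.0082673.
That pins the ZAR growth at 1.0077426.
r = ln(1.0077426)/(1/12) = 0.092553 → 9.26%.

9.26%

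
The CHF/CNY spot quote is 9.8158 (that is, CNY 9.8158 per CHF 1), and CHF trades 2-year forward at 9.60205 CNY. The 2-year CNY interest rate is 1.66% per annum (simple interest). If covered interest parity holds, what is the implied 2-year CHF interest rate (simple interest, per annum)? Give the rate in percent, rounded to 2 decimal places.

T = 2 years.
By CIP, F/S equals the CNY-to-CHF growth ratio: 9.60205/9.8158 = 0.9782239.
CNY growth factor: 1 + 0.0166×2 = 1.033200.
So the CHF growth factor = 1.0561999.
(1.0561999 − 1)/T = 0.028100, i.e. 2.81%.

2.81%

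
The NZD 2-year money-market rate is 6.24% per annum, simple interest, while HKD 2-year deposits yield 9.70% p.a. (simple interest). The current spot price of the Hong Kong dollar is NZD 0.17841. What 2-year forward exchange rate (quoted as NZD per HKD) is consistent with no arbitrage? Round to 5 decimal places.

T = 2 years.
NZD growth factor: 1 + 0.0624×2 = 1.124800.
HKD accumulates by 1 + 0.0970×2 = 1.194000.
CIP: F = S · (grow NZD)/(grow HKD) = 0.17841 × 1.124800/1.194000 = 0.1680700 NZD per HKD.

0.16807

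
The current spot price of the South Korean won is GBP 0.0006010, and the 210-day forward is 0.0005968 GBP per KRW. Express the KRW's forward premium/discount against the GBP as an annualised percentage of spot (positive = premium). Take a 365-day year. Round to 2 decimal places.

-1.21%

T = 210/365 years.
KRW trades forward at -0.69884% vs spot over the period.
Per annum: -0.0069884 / (210/365) = -0.012147 = -1.21%.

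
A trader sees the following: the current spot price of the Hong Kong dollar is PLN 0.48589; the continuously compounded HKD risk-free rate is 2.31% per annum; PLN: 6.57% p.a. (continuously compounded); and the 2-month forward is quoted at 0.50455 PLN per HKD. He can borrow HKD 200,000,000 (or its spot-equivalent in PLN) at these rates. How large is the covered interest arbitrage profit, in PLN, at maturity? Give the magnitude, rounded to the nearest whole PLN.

PLN 3,051,306

T = 2/12 years.
Keep in HKD, deliver into the forward: 200,000,000·1.00385742077·0.50455 = PLN 101,299,252.33.
Swap to PLN now, deposit: 200,000,000·0.48589·1.01101017067 = PLN 98,247,946.37.
The quoted forward overvalues HKD, so borrow PLN, buy HKD at spot, deposit the HKD at 2.31%, and sell the proceeds forward at 0.50455.
The gap between the two covered legs is PLN 3,051,306.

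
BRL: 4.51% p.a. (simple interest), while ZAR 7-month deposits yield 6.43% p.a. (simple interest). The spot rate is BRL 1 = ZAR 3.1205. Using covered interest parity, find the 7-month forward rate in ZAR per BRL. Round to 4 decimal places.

3.1546

T = 7/12 years.
ZAR growth factor: 1 + 0.0643×7/12 = 1.0375083.
BRL growth factor: 1 + 0.0451×7/12 = 1.0263083.
So F = 3.1205 × 1.0375083 / 1.0263083 = 3.154554 (ZAR/BRL).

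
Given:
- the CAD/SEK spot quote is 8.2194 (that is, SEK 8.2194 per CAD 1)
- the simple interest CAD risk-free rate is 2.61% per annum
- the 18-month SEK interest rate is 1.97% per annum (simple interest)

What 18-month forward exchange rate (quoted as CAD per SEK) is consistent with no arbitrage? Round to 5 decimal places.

0.12280

T = 18/12 years.
Growth of 1 SEK over T: 1 + 0.0197×18/12 = 1.029550.
CAD growth factor: 1 + 0.0261×18/12 = 1.039150.
Forward (SEK per CAD) = 8.2194 × 1.029550 / 1.039150 = 8.143467.
Invert for CAD per SEK: 1 / 8.143467 = 0.12280.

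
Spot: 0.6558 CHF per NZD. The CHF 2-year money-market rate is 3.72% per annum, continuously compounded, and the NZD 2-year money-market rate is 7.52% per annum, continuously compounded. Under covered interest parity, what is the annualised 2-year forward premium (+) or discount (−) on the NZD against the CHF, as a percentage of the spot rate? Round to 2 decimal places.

T = 2 years.
F = S · g_CHF/g_NZD = 0.6558 × 1.0772376/1.1622991 = 0.6078060.
(F − S)/S ÷ T = (0.6078060 − 0.6558)/0.6558/2 = -0.036592 → -3.66%.

-3.66%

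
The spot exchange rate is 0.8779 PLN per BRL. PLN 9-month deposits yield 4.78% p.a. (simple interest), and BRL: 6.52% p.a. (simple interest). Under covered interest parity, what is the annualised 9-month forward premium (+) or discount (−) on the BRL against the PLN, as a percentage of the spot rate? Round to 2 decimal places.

-1.66%

T = 9/12 years.
No-arbitrage forward: 0.8779 × 1.035850 / 1.048900 = 0.8669775 PLN/BRL.
Annualised premium = (F − S)/S × (1/T) = (0.8669775 − 0.8779)/0.8779 ÷ (9/12) = -1.66%.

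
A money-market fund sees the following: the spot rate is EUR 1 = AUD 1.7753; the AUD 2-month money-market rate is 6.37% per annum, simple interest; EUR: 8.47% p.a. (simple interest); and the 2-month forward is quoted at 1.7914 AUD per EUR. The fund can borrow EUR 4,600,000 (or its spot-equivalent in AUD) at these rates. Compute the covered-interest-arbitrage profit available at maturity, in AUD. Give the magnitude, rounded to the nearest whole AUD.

T = 2/12 years.
Invest the EUR and cover forward: 4,600,000 × 1.014116667 × 1.7914 = AUD 8,356,767.55.
Convert at spot and invest in AUD: 4,600,000 × 1.7753 × 1.010616667 = AUD 8,253,079.74.
The quoted forward overvalues EUR, so borrow AUD, buy EUR at spot, deposit the EUR at 8.47%, and sell the proceeds forward at 1.7914.
Profit = 8,356,767.55 − 8,253,079.74 = AUD 103,688.

AUD 103,688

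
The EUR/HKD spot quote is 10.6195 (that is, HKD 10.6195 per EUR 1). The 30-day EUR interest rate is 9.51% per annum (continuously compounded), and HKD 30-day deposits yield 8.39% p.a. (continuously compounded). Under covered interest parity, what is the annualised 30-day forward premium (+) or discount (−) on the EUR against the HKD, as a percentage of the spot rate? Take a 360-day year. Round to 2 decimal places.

T = 30/360 years.
No-arbitrage forward: 10.6195 × 1.0070162 / 1.0079565 = 10.6095933 HKD/EUR.
(F − S)/S ÷ T = (10.6095933 − 10.6195)/10.6195/(30/360) = -0.011195 → -1.12%.

-1.12%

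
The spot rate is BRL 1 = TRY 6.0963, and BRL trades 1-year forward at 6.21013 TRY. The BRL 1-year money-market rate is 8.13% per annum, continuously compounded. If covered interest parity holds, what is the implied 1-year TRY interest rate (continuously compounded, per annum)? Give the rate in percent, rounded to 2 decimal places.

9.98%

T = 1 year.
F/S = 6.21013/6.0963 = 1.0186720 = (growth of TRY) / (growth of BRL).
BRL growth factor: e^(0.0813×1) = 1.0846963.
Hence g_TRY = 1.1049497.
r = ln(1.1049497)/1 = 0.099800 → 9.98%.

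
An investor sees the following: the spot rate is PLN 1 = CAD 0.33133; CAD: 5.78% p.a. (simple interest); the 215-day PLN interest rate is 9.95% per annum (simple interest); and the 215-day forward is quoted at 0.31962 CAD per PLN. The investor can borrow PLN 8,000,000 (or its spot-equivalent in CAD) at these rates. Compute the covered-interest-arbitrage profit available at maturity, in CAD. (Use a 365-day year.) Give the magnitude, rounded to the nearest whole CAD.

T = 215/365 years.
Keep in PLN, deliver into the forward: 8,000,000·1.058609589·0.31962 = CAD 2,706,822.37.
Swap to CAD now, deposit: 8,000,000·0.33133·1.034046575 = CAD 2,740,885.21.
The quoted forward undervalues PLN, so borrow PLN, convert to CAD at spot, deposit the CAD at 5.78%, and buy PLN forward at 0.31962 to cover the loan.
Arbitrage profit = |2,706,822.37 − 2,740,885.21| = CAD 34,063.

CAD 34,063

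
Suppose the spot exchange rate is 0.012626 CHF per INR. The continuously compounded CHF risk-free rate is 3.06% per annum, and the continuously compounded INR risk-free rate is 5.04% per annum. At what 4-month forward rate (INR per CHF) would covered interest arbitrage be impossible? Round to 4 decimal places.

79.7261

T = 4/12 years.
CHF accumulates by e^(0.0306×4/12) = 1.0102522.
INR accumulates by e^(0.0504×4/12) = 1.01694191.
So F = 0.012626 × 1.0102522 / 1.01694191 = 0.012542943 (CHF/INR).
Invert for INR per CHF: 1 / 0.012542943 = 79.7261.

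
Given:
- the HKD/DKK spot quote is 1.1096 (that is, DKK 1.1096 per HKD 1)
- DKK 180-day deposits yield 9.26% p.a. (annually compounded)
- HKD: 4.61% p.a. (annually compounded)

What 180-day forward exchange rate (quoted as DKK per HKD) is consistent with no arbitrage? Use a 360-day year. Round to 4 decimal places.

1.1340

T = 180/360 years.
DKK growth factor: (1 + 0.0926)^(180/360) = 1.0452751.
Growth of 1 HKD over T: (1 + 0.0461)^(180/360) = 1.0227903.
So F = 1.1096 × 1.0452751 / 1.0227903 = 1.133993 (DKK/HKD).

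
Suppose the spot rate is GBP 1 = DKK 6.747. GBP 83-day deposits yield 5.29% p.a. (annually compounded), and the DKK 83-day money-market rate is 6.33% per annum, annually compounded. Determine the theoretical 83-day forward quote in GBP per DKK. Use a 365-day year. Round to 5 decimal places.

T = 83/365 years.
Growth of 1 DKK over T: (1 + 0.0633)^(83/365) = 1.0140549.
GBP accumulates by (1 + 0.0529)^(83/365) = 1.0117909.
So F = 6.747 × 1.0140549 / 1.0117909 = 6.762097 (DKK/GBP).
Invert for GBP per DKK: 1 / 6.762097 = 0.14788.

0.14788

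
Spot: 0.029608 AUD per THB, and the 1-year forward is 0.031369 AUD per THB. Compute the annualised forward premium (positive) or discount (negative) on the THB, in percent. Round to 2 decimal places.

+5.95%

T = 1 year.
THB trades forward at +5.94772% vs spot over the period.
Per annum: 0.0594772 / 1 = 0.059477 = 5.95%.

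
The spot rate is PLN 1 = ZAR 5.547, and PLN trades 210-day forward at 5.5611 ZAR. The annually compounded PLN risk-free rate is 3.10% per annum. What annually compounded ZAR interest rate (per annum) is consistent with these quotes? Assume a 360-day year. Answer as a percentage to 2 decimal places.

T = 210/360 years.
CIP gives F = S · g_ZAR/g_PLN, so g_ZAR/g_PLN = 5.5611/5.547 = 1.0025419.
The PLN side grows by (1 + 0.0310)^(210/360) = 1.0179682.
Hence g_ZAR = 1.0205558.
Annualise: 1.0205558^(360/210) − 1 = 0.035497 = 3.55%.

3.55%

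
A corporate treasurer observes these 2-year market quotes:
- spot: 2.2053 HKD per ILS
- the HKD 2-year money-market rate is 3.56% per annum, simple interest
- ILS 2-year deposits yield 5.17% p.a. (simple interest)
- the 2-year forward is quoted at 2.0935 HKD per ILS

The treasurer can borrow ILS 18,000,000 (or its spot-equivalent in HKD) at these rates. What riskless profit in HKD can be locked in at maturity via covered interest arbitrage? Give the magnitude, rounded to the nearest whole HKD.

T = 2 years.
Route A — deposit ILS, sell forward: 18,000,000 × 1.103400 × 2.0935 = HKD 41,579,422.20.
Route B — convert at spot, deposit HKD: 18,000,000 × 2.2053 × 1.071200 = HKD 42,521,712.48.
The quoted forward undervalues ILS, so borrow ILS, convert to HKD at spot, deposit the HKD at 3.56%, and buy ILS forward at 2.0935 to cover the loan.
Profit = 42,521,712.48 − 41,579,422.20 = HKD 942,290.

HKD 942,290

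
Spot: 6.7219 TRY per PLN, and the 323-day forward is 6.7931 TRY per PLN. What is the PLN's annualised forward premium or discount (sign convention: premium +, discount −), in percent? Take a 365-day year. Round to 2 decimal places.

T = 323/365 years.
PLN trades forward at +1.05922% vs spot over the period.
Annualise by dividing by T: 0.0105922 / (323/365) = 0.011970 → 1.20%.

+1.20%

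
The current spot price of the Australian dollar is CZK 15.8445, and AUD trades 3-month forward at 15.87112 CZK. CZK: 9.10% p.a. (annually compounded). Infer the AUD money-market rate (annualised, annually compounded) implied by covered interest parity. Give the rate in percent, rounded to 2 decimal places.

T = 3/12 years.
F/S = 15.87112/15.8445 = 1.0016801 = (growth of CZK) / (growth of AUD).
The CZK side grows by (1 + 0.0910)^(3/12) = 1.0220125.
So the AUD growth factor = 1.0202983.
r = 1.0202983^(12/3) − 1 = 0.083699 → 8.37%.

8.37%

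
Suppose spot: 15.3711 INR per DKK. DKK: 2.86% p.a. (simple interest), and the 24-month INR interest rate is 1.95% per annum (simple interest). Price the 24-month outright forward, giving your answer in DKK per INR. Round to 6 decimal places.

T = 2 years.
INR growth factor: 1 + 0.0195×2 = 1.039000.
Growth of 1 DKK over T: 1 + 0.0286×2 = 1.057200.
Forward (INR per DKK) = 15.3711 × 1.039000 / 1.057200 = 15.10648.
Quoted the other way: 1/15.10648 = 0.066197 DKK per INR.

0.066197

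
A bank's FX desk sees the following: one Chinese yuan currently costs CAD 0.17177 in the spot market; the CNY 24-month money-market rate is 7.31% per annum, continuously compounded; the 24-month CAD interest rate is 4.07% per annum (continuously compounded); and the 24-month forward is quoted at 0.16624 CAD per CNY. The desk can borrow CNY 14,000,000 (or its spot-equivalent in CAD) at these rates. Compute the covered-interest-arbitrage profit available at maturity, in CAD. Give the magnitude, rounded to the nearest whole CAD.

T = 2 years.
Route A — deposit CNY, sell forward: 14,000,000 × 1.15742765 × 0.16624 = CAD 2,693,750.82.
Route B — convert at spot, deposit CAD: 14,000,000 × 0.17177 × 1.084804732 = CAD 2,608,716.72.
The quoted forward overvalues CNY, so borrow CAD, buy CNY at spot, deposit the CNY at 7.31%, and sell the proceeds forward at 0.16624.
Arbitrage profit = |2,693,750.82 − 2,608,716.72| = CAD 85,034.

CAD 85,034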